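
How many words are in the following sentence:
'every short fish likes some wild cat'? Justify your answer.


Split into words: every | short | fish | likes | some | wild | cat = 7 words.

7


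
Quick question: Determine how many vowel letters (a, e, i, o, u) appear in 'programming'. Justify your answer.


Vowels in 'programming': o, a, i = 3 vowels.

3


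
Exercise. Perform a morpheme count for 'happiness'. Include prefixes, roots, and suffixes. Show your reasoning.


Decomposition: happy (root) + -ness (suffix) = 2 morpheme(s)

2 morphemes


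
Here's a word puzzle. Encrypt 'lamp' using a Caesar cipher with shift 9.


Shift each letter by 9: l -> u, a -> j, m -> v, p -> y. Result: 'ujvy'.

ujvy


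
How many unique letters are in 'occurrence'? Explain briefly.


Unique letters in 'occurrence': {c, e, n, o, r, u} = 6 distinct letters.

6


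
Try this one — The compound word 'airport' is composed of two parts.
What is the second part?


Split 'airport' into 'air' + 'port'. The second part is 'port'.

port


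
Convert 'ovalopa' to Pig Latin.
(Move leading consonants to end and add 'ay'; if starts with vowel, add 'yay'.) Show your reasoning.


'ovalopa' starts with a vowel, so add 'yay': 'ovalopayay'.

ovalopayay


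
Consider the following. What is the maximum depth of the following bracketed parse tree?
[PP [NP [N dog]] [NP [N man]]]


Count bracket nesting levels:
'[' at pos 0: depth = 1
'[' at pos 4: depth = 2
'[' at pos 8: depth = 3
'[' at pos 17: depth = 2
'[' at pos 21: depth = 3
Maximum depth reached: 3

3


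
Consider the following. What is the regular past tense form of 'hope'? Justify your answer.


Apply rule: Add -d (word ends in -e). 'hope' becomes 'hoped'.

hoped


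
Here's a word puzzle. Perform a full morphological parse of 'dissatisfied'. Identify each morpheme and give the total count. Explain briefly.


Step 1: Identify prefix: 'dis' (meaning: not/apart)
Step 2: Identify root: 'satisfy'
Step 3: Identify suffix(es): 'ed'
Decomposition: dis- (prefix: not/apart) + satisfy (root) + -ed (suffix: past)
Total morphemes: 3

3 morphemes (dis- (prefix: not/apart) + satisfy (root) + -ed (suffix: past))


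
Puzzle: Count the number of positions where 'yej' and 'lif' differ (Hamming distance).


Alignment:
Position 1: 'y' vs 'l' = DIFFER
Position 2: 'e' vs 'i' = DIFFER
Position 3: 'j' vs 'f' = DIFFER
Total differences: 3

3


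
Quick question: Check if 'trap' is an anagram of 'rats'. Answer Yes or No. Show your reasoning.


Sorted letters of 'trap': 'aprt'
Sorted letters of 'rats': 'arst'
They do not match.

No


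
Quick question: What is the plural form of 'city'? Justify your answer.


Apply rule: Change -y to -ies (consonant + y). 'city' becomes 'cities'.

cities


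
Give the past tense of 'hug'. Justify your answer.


Apply rule: Double final consonant and add -ed. 'hug' becomes 'hugged'.

hugged


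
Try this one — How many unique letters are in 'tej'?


Unique letters in 'tej': {e, j, t} = 3 distinct letters.

3


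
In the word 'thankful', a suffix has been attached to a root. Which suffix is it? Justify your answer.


The word 'thankful' = 'thank' (root) + '-ful' (suffix). The suffix is '-ful'.

ful


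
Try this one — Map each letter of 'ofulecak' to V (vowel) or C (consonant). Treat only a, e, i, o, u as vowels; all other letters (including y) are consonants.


Letter mapping: o = V, f = C, u = V, l = C, e = V, c = C, a = V, k = C.

VCVCVCVC


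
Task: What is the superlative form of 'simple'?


Apply superlative formation (ends in e: add -st): 'simple' -> 'simplest'.

simplest


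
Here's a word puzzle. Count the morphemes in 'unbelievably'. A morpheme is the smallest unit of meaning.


Decomposition: un- (prefix) + believe (root) + -able (suffix) + -ly (suffix) = 4 morpheme(s)

4 morphemes


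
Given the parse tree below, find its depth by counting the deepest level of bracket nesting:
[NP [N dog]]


Count bracket nesting levels:
'[' at pos 0: depth = 1
'[' at pos 4: depth = 2
Maximum depth reached: 2

2


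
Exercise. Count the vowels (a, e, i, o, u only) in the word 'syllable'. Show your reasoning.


Vowels in 'syllable': a, e = 2 vowels.

2


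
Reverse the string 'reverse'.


Reverse 'reverse' character by character: 'esrever'.

esrever


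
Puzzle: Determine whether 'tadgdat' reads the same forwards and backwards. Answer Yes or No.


Forward: 'tadgdat'
Reversed: 'tadgdat'
They are identical.

Yes


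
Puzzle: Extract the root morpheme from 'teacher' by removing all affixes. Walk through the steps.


Remove suffix '-er' from 'teacher' to get root 'teach'.

teach


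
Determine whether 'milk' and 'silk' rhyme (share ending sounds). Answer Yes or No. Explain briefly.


Rime (stressed vowel + following sounds) of 'milk': -ilk = /ɪlk/
Rime of 'silk': -ilk = /ɪlk/
/ɪlk/ and /ɪlk/ are the same ending sound, so the words rhyme.

Yes


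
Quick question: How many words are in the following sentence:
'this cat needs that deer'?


Split into words: this | cat | needs | that | deer = 5 words.

5


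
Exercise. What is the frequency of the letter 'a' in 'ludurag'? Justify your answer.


Letter 'a' in 'ludurag': found at position(s) 6 = 1 occurrence(s).

1


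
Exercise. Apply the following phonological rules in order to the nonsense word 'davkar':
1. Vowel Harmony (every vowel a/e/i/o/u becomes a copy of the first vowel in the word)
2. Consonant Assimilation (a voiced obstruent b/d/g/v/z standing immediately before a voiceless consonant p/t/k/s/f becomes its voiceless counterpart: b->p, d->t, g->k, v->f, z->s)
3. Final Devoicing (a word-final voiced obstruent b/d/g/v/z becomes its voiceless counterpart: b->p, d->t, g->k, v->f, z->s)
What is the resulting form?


Starting form: 'davkar'
Rule 1: Vowel Harmony: all vowels already match. No change.
Rule 2: Consonant Assimilation: voiced obstruent before voiceless consonant becomes voiceless ('vk' -> 'fk'). 'davkar' -> 'dafkar'
Rule 3: Final Devoicing: final consonant 'r' is not one of the voiced obstruents b/d/g/v/z. No change.
Final form: 'dafkar'

dafkar


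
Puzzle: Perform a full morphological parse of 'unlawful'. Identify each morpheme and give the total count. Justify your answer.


Step 1: Identify prefix: 'un' (meaning: not/reverse)
Step 2: Identify root: 'law'
Step 3: Identify suffix(es): 'ful'
Decomposition: un- (prefix: not/reverse) + law (root) + -ful (suffix: full of)
Total morphemes: 3

3 morphemes (un- (prefix: not/reverse) + law (root) + -ful (suffix: full of))


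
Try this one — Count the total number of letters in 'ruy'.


Spell out 'ruy' and number each letter: r(1), u(2), y(3). Total: 3 letters.

3


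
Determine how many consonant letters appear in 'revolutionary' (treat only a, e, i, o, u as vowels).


Consonants in 'revolutionary': r, v, l, t, n, r, y = 7 consonants.

7


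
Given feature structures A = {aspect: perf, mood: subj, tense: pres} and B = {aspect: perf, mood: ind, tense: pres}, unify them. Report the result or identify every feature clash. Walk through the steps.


Compare features:
aspect: A=perf vs B=perf -> unified: perf
mood: A=subj vs B=ind -> CLASH
tense: A=pres vs B=pres -> unified: pres
Clash detected on feature 'mood' (subj vs ind); unification fails.

CLASH on 'mood' (subj vs ind)


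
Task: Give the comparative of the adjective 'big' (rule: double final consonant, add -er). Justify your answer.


Apply comparative formation (double final consonant, add -er): 'big' -> 'bigger'.

bigger


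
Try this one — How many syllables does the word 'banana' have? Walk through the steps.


Break 'banana' into syllables: ba-na-na -> ba | na | na = 3 syllables

3 syllables


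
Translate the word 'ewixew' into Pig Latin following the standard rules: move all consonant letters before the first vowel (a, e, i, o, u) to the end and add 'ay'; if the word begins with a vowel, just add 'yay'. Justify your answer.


'ewixew' starts with a vowel, so add 'yay': 'ewixewyay'.

ewixewyay


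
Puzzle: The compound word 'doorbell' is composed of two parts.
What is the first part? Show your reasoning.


Split 'doorbell' into 'door' + 'bell'. The first part is 'door'.

door


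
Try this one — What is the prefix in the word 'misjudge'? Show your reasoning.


The word 'misjudge' = 'mis' (prefix) + 'judge' (root). The prefix is 'mis'.

mis


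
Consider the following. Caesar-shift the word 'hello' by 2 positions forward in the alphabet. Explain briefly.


Shift each letter by 2: h -> j, e -> g, l -> n, l -> n, o -> q. Result: 'jgnnq'.

jgnnq


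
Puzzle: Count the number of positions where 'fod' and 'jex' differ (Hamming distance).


Alignment:
Position 1: 'f' vs 'j' = DIFFER
Position 2: 'o' vs 'e' = DIFFER
Position 3: 'd' vs 'x' = DIFFER
Total differences: 3

3


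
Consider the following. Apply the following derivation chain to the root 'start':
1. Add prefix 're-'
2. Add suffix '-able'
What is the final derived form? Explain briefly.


Step 1: Add prefix 're-' to 'start' = 'restart'
Step 2: Add suffix '-able' to 'restart' = 'restartable'

restartable


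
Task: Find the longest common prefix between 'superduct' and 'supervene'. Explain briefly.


Compare from the start: 5 characters match: 'super'. Mismatch at position 6: 'd' vs 'v'.

super


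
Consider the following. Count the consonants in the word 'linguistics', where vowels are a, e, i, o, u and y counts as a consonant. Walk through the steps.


Consonants in 'linguistics': l, n, g, s, t, c, s = 7 consonants.

7


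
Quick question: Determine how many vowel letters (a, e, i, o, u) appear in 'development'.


Vowels in 'development': e, e, o, e = 4 vowels.

4


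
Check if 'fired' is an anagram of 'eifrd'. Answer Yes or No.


Sorted letters of 'fired': 'defir'
Sorted letters of 'eifrd': 'defir'
They match.

Yes


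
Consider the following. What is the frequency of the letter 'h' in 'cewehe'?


Letter 'h' in 'cewehe': found at position(s) 5 = 1 occurrence(s).

1


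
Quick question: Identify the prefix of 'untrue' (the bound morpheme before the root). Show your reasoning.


The word 'untrue' = 'un' (prefix) + 'true' (root). The prefix is 'un'.

un


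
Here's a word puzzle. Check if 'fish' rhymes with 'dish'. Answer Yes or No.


Rime (stressed vowel + following sounds) of 'fish': -ish = /ɪʃ/
Rime of 'dish': -ish = /ɪʃ/
/ɪʃ/ and /ɪʃ/ are the same ending sound, so the words rhyme.

Yes


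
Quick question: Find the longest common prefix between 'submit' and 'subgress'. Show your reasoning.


Compare from the start: 3 characters match: 'sub'. Mismatch at position 4: 'm' vs 'g'.

sub


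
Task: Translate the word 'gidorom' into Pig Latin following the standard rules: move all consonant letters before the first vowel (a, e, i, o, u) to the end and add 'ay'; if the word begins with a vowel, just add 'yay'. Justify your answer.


'gidorom': move consonant cluster 'g' to end and add 'ay': 'idoromgay'.

idoromgay


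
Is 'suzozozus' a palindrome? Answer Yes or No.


Forward: 'suzozozus'
Reversed: 'suzozozus'
They are identical.

Yes


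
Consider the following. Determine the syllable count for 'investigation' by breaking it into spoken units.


Break 'investigation' into syllables: in-ves-ti-ga-tion -> in | ves | ti | ga | tion = 5 syllables

5 syllables


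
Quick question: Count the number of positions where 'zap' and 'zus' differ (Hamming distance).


Alignment:
Position 1: 'z' vs 'z' = match
Position 2: 'a' vs 'u' = DIFFER
Position 3: 'p' vs 's' = DIFFER
Total differences: 2

2


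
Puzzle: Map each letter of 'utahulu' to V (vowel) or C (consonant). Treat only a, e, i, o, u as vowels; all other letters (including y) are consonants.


Letter mapping: u = V, t = C, a = V, h = C, u = V, l = C, u = V.

VCVCVCV


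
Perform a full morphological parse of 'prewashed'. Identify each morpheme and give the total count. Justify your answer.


Step 1: Identify prefix: 'pre' (meaning: before)
Step 2: Identify root: 'wash'
Step 3: Identify suffix(es): 'ed'
Decomposition: pre- (prefix: before) + wash (root) + -ed (suffix: past)
Total morphemes: 3

3 morphemes (pre- (prefix: before) + wash (root) + -ed (suffix: past))


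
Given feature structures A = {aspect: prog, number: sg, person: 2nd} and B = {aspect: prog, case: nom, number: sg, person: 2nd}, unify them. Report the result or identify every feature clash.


Compare features:
aspect: A=prog vs B=prog -> unified: prog
case: A=_ vs B=nom -> unified: nom
number: A=sg vs B=sg -> unified: sg
person: A=2nd vs B=2nd -> unified: 2nd
No clashes found.

Unified: {aspect: prog, case: nom, number: sg, person: 2nd}


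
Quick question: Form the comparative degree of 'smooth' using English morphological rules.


Apply comparative formation (add -er): 'smooth' -> 'smoother'.

smoother


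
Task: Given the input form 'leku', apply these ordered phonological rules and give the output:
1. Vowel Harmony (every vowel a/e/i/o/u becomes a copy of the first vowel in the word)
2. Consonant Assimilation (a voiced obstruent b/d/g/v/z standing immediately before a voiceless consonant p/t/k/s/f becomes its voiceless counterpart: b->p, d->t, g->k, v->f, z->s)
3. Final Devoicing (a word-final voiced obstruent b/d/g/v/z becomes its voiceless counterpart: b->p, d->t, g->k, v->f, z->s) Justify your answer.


Starting form: 'leku'
Rule 1: Vowel Harmony: all vowels become 'e' (matching first vowel). 'leku' -> 'leke'
Rule 2: Consonant Assimilation: no voiced obstruent (b/d/g/v/z) stands immediately before a voiceless consonant (p/t/k/s/f). No change.
Rule 3: Final Devoicing: the word ends in the vowel 'e', not a consonant. No change.
Final form: 'leke'

leke


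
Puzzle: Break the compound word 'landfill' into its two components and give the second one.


Split 'landfill' into 'land' + 'fill'. The second part is 'fill'.

fill


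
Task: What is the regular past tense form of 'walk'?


Apply rule: Add -ed. 'walk' becomes 'walked'.

walked


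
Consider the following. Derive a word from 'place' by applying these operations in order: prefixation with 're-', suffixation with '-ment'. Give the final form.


Step 1: Add prefix 're-' to 'place' = 'replace'
Step 2: Add suffix '-ment' to 'replace' = 'replacement'

replacement


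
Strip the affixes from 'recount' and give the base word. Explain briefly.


Remove prefix 're' from 'recount' to get root 'count'.

count


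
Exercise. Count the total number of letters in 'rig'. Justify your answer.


Spell out 'rig' and number each letter: r(1), i(2), g(3). Total: 3 letters.

3


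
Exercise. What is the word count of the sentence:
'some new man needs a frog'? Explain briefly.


Split into words: some | new | man | needs | a | frog = 6 words.

6


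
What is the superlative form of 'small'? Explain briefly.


Apply superlative formation (add -est): 'small' -> 'smallest'.

smallest


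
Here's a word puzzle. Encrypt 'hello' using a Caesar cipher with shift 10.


Shift each letter by 10: h -> r, e -> o, l -> v, l -> v, o -> y. Result: 'rovvy'.

rovvy


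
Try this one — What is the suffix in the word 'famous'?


The word 'famous' = 'fame' (root) + '-ous' (suffix). The suffix is '-ous'.

ous


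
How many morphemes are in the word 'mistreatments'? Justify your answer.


Decomposition: mis- (prefix) + treat (root) + -ment (suffix) + -s (plural) = 4 morpheme(s)

4 morphemes


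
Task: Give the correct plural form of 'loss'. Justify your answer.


Apply rule: Add -es (sibilant/fricative ending). 'loss' becomes 'losses'.

losses


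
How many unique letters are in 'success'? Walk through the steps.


Unique letters in 'success': {c, e, s, u} = 4 distinct letters.

4


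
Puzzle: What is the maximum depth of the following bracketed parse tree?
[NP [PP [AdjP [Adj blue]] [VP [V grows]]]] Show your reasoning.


Count bracket nesting levels:
'[' at pos 0: depth = 1
'[' at pos 4: depth = 2
'[' at pos 8: depth = 3
'[' at pos 14: depth = 4
'[' at pos 26: depth = 3
'[' at pos 30: depth = 4
Maximum depth reached: 4

4


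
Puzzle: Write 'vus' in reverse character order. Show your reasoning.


Reverse 'vus' character by character: 'suv'.

suv


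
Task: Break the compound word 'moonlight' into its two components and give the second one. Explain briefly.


Split 'moonlight' into 'moon' + 'light'. The second part is 'light'.

light


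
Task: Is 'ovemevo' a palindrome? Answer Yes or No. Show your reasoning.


Forward: 'ovemevo'
Reversed: 'ovemevo'
They are identical.

Yes


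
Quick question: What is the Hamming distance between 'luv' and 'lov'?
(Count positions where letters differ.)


Alignment:
Position 1: 'l' vs 'l' = match
Position 2: 'u' vs 'o' = DIFFER
Position 3: 'v' vs 'v' = match
Total differences: 1

1


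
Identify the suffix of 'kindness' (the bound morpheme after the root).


The word 'kindness' = 'kind' (root) + '-ness' (suffix). The suffix is '-ness'.

ness


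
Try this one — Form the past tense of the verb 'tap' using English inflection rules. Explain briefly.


Apply rule: Double final consonant and add -ed. 'tap' becomes 'tapped'.

tapped


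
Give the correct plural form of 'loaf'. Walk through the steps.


Apply rule: Change -f to -ves. 'loaf' becomes 'loaves'.

loaves


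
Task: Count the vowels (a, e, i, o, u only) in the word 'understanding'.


Vowels in 'understanding': u, e, a, i = 4 vowels.

4


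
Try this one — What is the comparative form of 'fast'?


Apply comparative formation (add -er): 'fast' -> 'faster'.

faster


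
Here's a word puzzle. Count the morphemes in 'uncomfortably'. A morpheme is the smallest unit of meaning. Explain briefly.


Decomposition: un- (prefix) + comfort (root) + -able (suffix) + -ly (suffix) = 4 morpheme(s)

4 morphemes


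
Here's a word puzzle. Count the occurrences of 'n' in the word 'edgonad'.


Letter 'n' in 'edgonad': found at position(s) 5 = 1 occurrence(s).

1


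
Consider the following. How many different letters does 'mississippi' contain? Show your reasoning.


Unique letters in 'mississippi': {i, m, p, s} = 4 distinct letters.

4


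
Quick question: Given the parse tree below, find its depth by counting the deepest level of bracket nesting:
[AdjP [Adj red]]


Count bracket nesting levels:
'[' at pos 0: depth = 1
'[' at pos 6: depth = 2
Maximum depth reached: 2

2


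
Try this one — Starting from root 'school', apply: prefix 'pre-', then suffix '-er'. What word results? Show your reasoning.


Step 1: Add prefix 'pre-' to 'school' = 'preschool'
Step 2: Add suffix '-er' to 'preschool' = 'preschooler'

preschooler


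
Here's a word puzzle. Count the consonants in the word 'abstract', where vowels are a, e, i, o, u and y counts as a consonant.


Consonants in 'abstract': b, s, t, r, c, t = 6 consonants.

6


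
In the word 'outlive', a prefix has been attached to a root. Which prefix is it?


The word 'outlive' = 'out' (prefix) + 'live' (root). The prefix is 'out'.

out


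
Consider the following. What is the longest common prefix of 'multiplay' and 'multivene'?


Compare from the start: 5 characters match: 'multi'. Mismatch at position 6: 'p' vs 'v'.

multi


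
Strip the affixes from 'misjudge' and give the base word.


Remove prefix 'mis' from 'misjudge' to get root 'judge'.

judge


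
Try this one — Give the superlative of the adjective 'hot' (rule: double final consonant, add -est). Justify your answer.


Apply superlative formation (double final consonant, add -est): 'hot' -> 'hottest'.

hottest


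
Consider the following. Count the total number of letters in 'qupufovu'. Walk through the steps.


Spell out 'qupufovu' and number each letter: q(1), u(2), p(3), u(4), f(5), o(6), v(7), u(8). Total: 8 letters.

8


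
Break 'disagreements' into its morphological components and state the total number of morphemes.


Step 1: Identify prefix: 'dis' (meaning: not/apart)
Step 2: Identify root: 'agree'
Step 3: Identify suffix(es): 'ment, s'
Decomposition: dis- (prefix: not/apart) + agree (root) + -ment (suffix: action/result) + -s (plural)
Total morphemes: 4

4 morphemes (dis- (prefix: not/apart) + agree (root) + -ment (suffix: action/result) + -s (plural))


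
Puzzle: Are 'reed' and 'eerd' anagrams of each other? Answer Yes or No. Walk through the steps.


Sorted letters of 'reed': 'deer'
Sorted letters of 'eerd': 'deer'
They match.

Yes


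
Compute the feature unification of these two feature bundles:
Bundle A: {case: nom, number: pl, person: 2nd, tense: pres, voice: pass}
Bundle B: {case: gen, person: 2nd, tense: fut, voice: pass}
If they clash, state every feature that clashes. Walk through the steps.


Compare features:
case: A=nom vs B=gen -> CLASH
number: A=pl vs B=_ -> unified: pl
person: A=2nd vs B=2nd -> unified: 2nd
tense: A=pres vs B=fut -> CLASH
voice: A=pass vs B=pass -> unified: pass
Clashes detected on features 'case' (nom vs gen) and 'tense' (pres vs fut); unification fails.

CLASH on 'case' (nom vs gen) and 'tense' (pres vs fut)


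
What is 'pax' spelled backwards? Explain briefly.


Reverse 'pax' character by character: 'xap'.

xap


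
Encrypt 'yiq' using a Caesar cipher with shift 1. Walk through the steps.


Shift each letter by 1: y -> z, i -> j, q -> r. Result: 'zjr'.

zjr


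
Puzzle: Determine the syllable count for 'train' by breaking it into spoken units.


Break 'train' into syllables: train -> train = 1 syllable

1 syllable


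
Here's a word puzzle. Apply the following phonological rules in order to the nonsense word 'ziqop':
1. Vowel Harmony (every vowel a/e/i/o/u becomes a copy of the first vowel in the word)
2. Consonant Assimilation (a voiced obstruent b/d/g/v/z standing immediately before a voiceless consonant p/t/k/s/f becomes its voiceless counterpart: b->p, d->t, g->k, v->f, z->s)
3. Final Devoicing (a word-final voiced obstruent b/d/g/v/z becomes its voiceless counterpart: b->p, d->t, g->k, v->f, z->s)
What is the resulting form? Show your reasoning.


Starting form: 'ziqop'
Rule 1: Vowel Harmony: all vowels become 'i' (matching first vowel). 'ziqop' -> 'ziqip'
Rule 2: Consonant Assimilation: no voiced obstruent (b/d/g/v/z) stands immediately before a voiceless consonant (p/t/k/s/f). No change.
Rule 3: Final Devoicing: final consonant 'p' is not one of the voiced obstruents b/d/g/v/z. No change.
Final form: 'ziqip'

ziqip


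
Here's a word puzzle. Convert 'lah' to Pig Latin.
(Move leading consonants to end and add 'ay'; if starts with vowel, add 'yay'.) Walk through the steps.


'lah': move consonant cluster 'l' to end and add 'ay': 'ahlay'.

ahlay


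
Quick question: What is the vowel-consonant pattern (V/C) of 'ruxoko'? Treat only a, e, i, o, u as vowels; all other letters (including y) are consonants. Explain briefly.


Letter mapping: r = C, u = V, x = C, o = V, k = C, o = V.

CVCVCV


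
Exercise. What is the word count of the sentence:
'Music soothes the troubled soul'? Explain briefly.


Split into words: Music | soothes | the | troubled | soul = 5 words.

5


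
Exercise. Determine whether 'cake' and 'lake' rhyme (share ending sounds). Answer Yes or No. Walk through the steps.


Rime (stressed vowel + following sounds) of 'cake': -ake = /eɪk/
Rime of 'lake': -ake = /eɪk/
/eɪk/ and /eɪk/ are the same ending sound, so the words rhyme.

Yes


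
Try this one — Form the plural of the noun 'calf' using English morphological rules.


Apply rule: Change -f to -ves. 'calf' becomes 'calves'.

calves


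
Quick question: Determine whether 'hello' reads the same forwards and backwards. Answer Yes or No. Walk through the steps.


Forward: 'hello'
Reversed: 'olleh'
They differ.

No


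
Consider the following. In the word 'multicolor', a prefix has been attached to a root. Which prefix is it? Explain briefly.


The word 'multicolor' = 'multi' (prefix) + 'color' (root). The prefix is 'multi'.

multi


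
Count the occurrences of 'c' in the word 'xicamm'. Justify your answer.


Letter 'c' in 'xicamm': found at position(s) 3 = 1 occurrence(s).

1


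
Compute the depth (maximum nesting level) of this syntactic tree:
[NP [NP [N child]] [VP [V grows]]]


Count bracket nesting levels:
'[' at pos 0: depth = 1
'[' at pos 4: depth = 2
'[' at pos 8: depth = 3
'[' at pos 19: depth = 2
'[' at pos 23: depth = 3
Maximum depth reached: 3

3


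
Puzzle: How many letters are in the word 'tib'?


Spell out 'tib' and number each letter: t(1), i(2), b(3). Total: 3 letters.

3


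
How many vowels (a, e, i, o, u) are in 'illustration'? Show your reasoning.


Vowels in 'illustration': i, u, a, i, o = 5 vowels.

5


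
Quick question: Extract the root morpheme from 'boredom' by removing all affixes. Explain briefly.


Remove suffix '-dom' from 'boredom' to get root 'bore'.

bore


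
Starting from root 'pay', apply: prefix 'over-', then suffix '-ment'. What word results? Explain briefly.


Step 1: Add prefix 'over-' to 'pay' = 'overpay'
Step 2: Add suffix '-ment' to 'overpay' = 'overpayment'

overpayment


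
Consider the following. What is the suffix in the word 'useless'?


The word 'useless' = 'use' (root) + '-less' (suffix). The suffix is '-less'.

less


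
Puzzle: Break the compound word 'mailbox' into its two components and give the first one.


Split 'mailbox' into 'mail' + 'box'. The first part is 'mail'.

mail


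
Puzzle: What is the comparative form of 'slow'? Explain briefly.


Apply comparative formation (add -er): 'slow' -> 'slower'.

slower


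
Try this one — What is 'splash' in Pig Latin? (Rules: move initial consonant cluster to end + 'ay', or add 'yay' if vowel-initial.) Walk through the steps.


'splash': move consonant cluster 'spl' to end and add 'ay': 'ashsplay'.

ashsplay


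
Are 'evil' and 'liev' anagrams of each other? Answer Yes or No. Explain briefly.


Sorted letters of 'evil': 'eilv'
Sorted letters of 'liev': 'eilv'
They match.

Yes


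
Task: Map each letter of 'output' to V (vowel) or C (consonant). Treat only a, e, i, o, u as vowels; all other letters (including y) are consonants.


Letter mapping: o = V, u = V, t = C, p = C, u = V, t = C.

VVCCVC


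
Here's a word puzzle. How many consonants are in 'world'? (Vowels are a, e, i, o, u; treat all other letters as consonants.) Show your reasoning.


Consonants in 'world': w, r, l, d = 4 consonants.

4


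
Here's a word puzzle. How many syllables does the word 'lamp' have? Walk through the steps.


Break 'lamp' into syllables: lamp -> lamp = 1 syllable

1 syllable


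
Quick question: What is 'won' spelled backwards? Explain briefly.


Reverse 'won' character by character: 'now'.

now


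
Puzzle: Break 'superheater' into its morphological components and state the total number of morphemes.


Step 1: Identify prefix: 'super' (meaning: above)
Step 2: Identify root: 'heat'
Step 3: Identify suffix(es): 'er'
Decomposition: super- (prefix: above) + heat (root) + -er (suffix: one who)
Total morphemes: 3

3 morphemes (super- (prefix: above) + heat (root) + -er (suffix: one who))


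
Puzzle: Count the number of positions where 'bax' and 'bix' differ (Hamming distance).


Alignment:
Position 1: 'b' vs 'b' = match
Position 2: 'a' vs 'i' = DIFFER
Position 3: 'x' vs 'x' = match
Total differences: 1

1


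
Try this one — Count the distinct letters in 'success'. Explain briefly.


Unique letters in 'success': {c, e, s, u} = 4 distinct letters.

4


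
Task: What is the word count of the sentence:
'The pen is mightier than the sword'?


Split into words: The | pen | is | mightier | than | the | sword = 7 words.

7


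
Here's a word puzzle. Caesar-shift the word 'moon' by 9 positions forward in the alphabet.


Shift each letter by 9: m -> v, o -> x, o -> x, n -> w. Result: 'vxxw'.

vxxw


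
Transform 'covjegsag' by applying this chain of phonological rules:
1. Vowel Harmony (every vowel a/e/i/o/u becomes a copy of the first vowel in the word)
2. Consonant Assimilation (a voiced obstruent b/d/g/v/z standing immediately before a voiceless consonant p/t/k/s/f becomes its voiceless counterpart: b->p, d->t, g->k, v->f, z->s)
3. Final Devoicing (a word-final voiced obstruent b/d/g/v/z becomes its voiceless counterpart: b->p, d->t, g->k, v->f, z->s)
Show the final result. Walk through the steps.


Starting form: 'covjegsag'
Rule 1: Vowel Harmony: all vowels become 'o' (matching first vowel). 'covjegsag' -> 'covjogsog'
Rule 2: Consonant Assimilation: voiced obstruent before voiceless consonant becomes voiceless ('gs' -> 'ks'). 'covjogsog' -> 'covjoksog'
Rule 3: Final Devoicing: word-final voiced obstruent 'g' becomes voiceless 'k'. 'covjoksog' -> 'covjoksok'
Final form: 'covjoksok'

covjoksok


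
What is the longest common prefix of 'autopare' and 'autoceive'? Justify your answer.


Compare from the start: 4 characters match: 'auto'. Mismatch at position 5: 'p' vs 'c'.

auto


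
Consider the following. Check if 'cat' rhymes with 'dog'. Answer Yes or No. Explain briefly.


Rime (stressed vowel + following sounds) of 'cat': -at = /æt/
Rime of 'dog': -og = /ɒg/
/æt/ and /ɒg/ are different ending sounds, so the words do not rhyme.

No


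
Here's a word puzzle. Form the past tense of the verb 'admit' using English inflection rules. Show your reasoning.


Apply rule: Double final consonant and add -ed. 'admit' becomes 'admitted'.

admitted


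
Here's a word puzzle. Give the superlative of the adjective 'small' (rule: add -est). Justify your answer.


Apply superlative formation (add -est): 'small' -> 'smallest'.

smallest


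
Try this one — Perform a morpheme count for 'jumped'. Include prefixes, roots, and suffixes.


Decomposition: jump (root) + -ed (suffix) = 2 morpheme(s)

2 morphemes


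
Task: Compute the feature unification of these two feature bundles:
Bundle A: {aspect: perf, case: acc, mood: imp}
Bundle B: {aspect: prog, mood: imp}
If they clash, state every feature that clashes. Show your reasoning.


Compare features:
aspect: A=perf vs B=prog -> CLASH
case: A=acc vs B=_ -> unified: acc
mood: A=imp vs B=imp -> unified: imp
Clash detected on feature 'aspect' (perf vs prog); unification fails.

CLASH on 'aspect' (perf vs prog)


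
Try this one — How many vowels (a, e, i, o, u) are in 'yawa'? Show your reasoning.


Vowels in 'yawa': a, a = 2 vowels.

2


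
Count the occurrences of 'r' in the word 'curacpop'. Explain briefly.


Letter 'r' in 'curacpop': found at position(s) 3 = 1 occurrence(s).

1


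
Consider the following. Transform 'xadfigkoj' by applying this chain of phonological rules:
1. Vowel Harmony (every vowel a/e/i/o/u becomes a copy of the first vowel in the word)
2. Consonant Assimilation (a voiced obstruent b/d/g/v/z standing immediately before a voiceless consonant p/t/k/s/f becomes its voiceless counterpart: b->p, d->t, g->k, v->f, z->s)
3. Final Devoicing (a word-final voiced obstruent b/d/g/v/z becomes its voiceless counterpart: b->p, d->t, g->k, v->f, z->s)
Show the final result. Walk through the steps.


Starting form: 'xadfigkoj'
Rule 1: Vowel Harmony: all vowels become 'a' (matching first vowel). 'xadfigkoj' -> 'xadfagkaj'
Rule 2: Consonant Assimilation: voiced obstruent before voiceless consonant becomes voiceless ('df' -> 'tf', 'gk' -> 'kk'). 'xadfagkaj' -> 'xatfakkaj'
Rule 3: Final Devoicing: final consonant 'j' is not one of the voiced obstruents b/d/g/v/z. No change.
Final form: 'xatfakkaj'

xatfakkaj


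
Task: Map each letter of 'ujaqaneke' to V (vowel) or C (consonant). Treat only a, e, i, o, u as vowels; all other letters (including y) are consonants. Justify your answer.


Letter mapping: u = V, j = C, a = V, q = C, a = V, n = C, e = V, k = C, e = V.

VCVCVCVCV


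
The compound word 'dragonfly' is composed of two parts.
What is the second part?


Split 'dragonfly' into 'dragon' + 'fly'. The second part is 'fly'.

fly


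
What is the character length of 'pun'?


Spell out 'pun' and number each letter: p(1), u(2), n(3). Total: 3 letters.

3


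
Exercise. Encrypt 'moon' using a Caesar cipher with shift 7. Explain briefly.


Shift each letter by 7: m -> t, o -> v, o -> v, n -> u. Result: 'tvvu'.

tvvu


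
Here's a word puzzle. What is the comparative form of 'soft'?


Apply comparative formation (add -er): 'soft' -> 'softer'.

softer


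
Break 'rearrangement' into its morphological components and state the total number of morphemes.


Step 1: Identify prefix: 're' (meaning: again)
Step 2: Identify root: 'arrange'
Step 3: Identify suffix(es): 'ment'
Decomposition: re- (prefix: again) + arrange (root) + -ment (suffix: action/result)
Total morphemes: 3

3 morphemes (re- (prefix: again) + arrange (root) + -ment (suffix: action/result))


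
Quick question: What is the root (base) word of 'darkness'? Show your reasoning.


Remove suffix '-ness' from 'darkness' to get root 'dark'.

dark


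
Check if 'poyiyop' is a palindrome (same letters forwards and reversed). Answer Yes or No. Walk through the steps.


Forward: 'poyiyop'
Reversed: 'poyiyop'
They are identical.

Yes


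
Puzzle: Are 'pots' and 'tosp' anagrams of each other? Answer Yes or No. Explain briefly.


Sorted letters of 'pots': 'opst'
Sorted letters of 'tosp': 'opst'
They match.

Yes


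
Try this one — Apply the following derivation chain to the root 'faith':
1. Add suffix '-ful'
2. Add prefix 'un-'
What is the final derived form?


Step 1: Add suffix '-ful' to 'faith' = 'faithful'
Step 2: Add prefix 'un-' to 'faithful' = 'unfaithful'

unfaithful


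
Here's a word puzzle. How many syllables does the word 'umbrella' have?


Break 'umbrella' into syllables: um-brel-la -> um | brel | la = 3 syllables

3 syllables


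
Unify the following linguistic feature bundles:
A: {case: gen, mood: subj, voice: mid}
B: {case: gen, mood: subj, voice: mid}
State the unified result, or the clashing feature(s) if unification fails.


Compare features:
case: A=gen vs B=gen -> unified: gen
mood: A=subj vs B=subj -> unified: subj
voice: A=mid vs B=mid -> unified: mid
No clashes found.

Unified: {case: gen, mood: subj, voice: mid}


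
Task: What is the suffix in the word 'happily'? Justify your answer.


The word 'happily' = 'happy' (root) + '-ly' (suffix). The suffix is '-ly'.

ly


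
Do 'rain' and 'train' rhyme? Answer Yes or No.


Rime (stressed vowel + following sounds) of 'rain': -ain = /eɪn/
Rime of 'train': -ain = /eɪn/
/eɪn/ and /eɪn/ are the same ending sound, so the words rhyme.

Yes


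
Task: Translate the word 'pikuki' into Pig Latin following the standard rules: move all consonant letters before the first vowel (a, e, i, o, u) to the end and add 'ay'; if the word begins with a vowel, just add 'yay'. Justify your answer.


'pikuki': move consonant cluster 'p' to end and add 'ay': 'ikukipay'.

ikukipay


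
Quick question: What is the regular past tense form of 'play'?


Apply rule: Add -ed. 'play' becomes 'played'.

played


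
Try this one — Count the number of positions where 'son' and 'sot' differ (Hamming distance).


Alignment:
Position 1: 's' vs 's' = match
Position 2: 'o' vs 'o' = match
Position 3: 'n' vs 't' = DIFFER
Total differences: 1

1


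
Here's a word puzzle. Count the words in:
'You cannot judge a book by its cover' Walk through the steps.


Split into words: You | cannot | judge | a | book | by | its | cover = 8 words.

8


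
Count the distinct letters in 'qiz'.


Unique letters in 'qiz': {i, q, z} = 3 distinct letters.

3


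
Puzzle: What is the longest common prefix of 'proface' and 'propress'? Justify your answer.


Compare from the start: 3 characters match: 'pro'. Mismatch at position 4: 'f' vs 'p'.

pro


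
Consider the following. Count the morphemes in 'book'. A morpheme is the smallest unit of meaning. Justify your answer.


Decomposition: book (free morpheme) = 1 morpheme(s)

1 morphemes


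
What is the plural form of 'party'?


Apply rule: Change -y to -ies (consonant + y). 'party' becomes 'parties'.

parties


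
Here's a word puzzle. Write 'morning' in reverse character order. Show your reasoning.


Reverse 'morning' character by character: 'gninrom'.

gninrom


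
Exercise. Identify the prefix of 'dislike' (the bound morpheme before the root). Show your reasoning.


The word 'dislike' = 'dis' (prefix) + 'like' (root). The prefix is 'dis'.

dis


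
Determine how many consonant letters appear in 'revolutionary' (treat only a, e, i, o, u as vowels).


Consonants in 'revolutionary': r, v, l, t, n, r, y = 7 consonants.

7


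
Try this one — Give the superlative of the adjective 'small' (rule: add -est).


Apply superlative formation (add -est): 'small' -> 'smallest'.

smallest


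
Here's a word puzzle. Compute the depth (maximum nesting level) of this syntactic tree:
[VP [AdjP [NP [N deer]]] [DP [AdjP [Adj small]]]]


Count bracket nesting levels:
'[' at pos 0: depth = 1
'[' at pos 4: depth = 2
'[' at pos 10: depth = 3
'[' at pos 14: depth = 4
'[' at pos 25: depth = 2
'[' at pos 29: depth = 3
'[' at pos 35: depth = 4
Maximum depth reached: 4

4


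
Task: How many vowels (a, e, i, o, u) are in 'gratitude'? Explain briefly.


Vowels in 'gratitude': a, i, u, e = 4 vowels.

4


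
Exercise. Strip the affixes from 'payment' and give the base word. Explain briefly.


Remove suffix '-ment' from 'payment' to get root 'pay'.

pay


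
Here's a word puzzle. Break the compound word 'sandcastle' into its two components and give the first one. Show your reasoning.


Split 'sandcastle' into 'sand' + 'castle'. The first part is 'sand'.

sand


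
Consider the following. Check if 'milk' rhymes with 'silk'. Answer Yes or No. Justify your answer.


Rime (stressed vowel + following sounds) of 'milk': -ilk = /ɪlk/
Rime of 'silk': -ilk = /ɪlk/
/ɪlk/ and /ɪlk/ are the same ending sound, so the words rhyme.

Yes


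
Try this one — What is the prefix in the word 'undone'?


The word 'undone' = 'un' (prefix) + 'done' (root). The prefix is 'un'.

un


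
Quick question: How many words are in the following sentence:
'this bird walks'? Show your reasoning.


Split into words: this | bird | walks = 3 words.

3


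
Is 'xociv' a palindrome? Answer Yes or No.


Forward: 'xociv'
Reversed: 'vicox'
They differ.

No


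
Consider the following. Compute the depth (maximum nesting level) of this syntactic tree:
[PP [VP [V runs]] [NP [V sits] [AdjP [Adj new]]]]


Count bracket nesting levels:
'[' at pos 0: depth = 1
'[' at pos 4: depth = 2
'[' at pos 8: depth = 3
'[' at pos 18: depth = 2
'[' at pos 22: depth = 3
'[' at pos 31: depth = 3
'[' at pos 37: depth = 4
Maximum depth reached: 4

4


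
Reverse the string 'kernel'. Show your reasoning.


Reverse 'kernel' character by character: 'lenrek'.

lenrek


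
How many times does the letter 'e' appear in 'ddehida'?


Letter 'e' in 'ddehida': found at position(s) 3 = 1 occurrence(s).

1


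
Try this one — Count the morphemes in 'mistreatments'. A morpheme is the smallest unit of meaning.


Decomposition: mis- (prefix) + treat (root) + -ment (suffix) + -s (plural) = 4 morpheme(s)

4 morphemes


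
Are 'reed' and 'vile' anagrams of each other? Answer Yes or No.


Sorted letters of 'reed': 'deer'
Sorted letters of 'vile': 'eilv'
They do not match.

No
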